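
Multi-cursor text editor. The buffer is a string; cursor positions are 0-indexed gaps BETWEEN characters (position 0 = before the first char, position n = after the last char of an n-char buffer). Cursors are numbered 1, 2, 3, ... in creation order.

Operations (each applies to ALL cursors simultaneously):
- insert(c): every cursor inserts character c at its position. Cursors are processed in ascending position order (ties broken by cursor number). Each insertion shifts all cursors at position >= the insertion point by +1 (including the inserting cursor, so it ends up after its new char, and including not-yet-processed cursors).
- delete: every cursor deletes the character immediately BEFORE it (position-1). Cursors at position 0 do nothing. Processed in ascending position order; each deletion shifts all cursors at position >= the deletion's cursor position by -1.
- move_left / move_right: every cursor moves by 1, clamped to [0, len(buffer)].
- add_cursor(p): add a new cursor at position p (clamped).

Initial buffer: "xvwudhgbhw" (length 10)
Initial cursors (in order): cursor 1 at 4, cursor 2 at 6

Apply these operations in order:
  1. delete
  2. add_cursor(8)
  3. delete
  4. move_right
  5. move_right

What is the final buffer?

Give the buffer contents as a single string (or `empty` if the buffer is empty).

After op 1 (delete): buffer="xvwdgbhw" (len 8), cursors c1@3 c2@4, authorship ........
After op 2 (add_cursor(8)): buffer="xvwdgbhw" (len 8), cursors c1@3 c2@4 c3@8, authorship ........
After op 3 (delete): buffer="xvgbh" (len 5), cursors c1@2 c2@2 c3@5, authorship .....
After op 4 (move_right): buffer="xvgbh" (len 5), cursors c1@3 c2@3 c3@5, authorship .....
After op 5 (move_right): buffer="xvgbh" (len 5), cursors c1@4 c2@4 c3@5, authorship .....

Answer: xvgbh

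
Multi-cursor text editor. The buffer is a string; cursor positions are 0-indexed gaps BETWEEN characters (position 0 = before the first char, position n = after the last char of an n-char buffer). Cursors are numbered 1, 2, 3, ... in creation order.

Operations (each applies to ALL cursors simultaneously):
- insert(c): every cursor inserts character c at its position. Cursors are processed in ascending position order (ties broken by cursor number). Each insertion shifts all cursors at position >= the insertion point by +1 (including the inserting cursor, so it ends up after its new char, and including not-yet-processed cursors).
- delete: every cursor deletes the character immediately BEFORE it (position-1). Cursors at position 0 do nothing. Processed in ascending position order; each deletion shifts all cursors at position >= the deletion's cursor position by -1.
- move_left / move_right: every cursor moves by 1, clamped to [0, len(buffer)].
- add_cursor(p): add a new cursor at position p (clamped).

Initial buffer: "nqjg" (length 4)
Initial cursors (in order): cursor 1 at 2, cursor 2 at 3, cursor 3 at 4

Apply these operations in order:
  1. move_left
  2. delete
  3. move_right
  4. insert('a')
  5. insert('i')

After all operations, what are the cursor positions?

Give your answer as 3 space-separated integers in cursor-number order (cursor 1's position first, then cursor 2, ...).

After op 1 (move_left): buffer="nqjg" (len 4), cursors c1@1 c2@2 c3@3, authorship ....
After op 2 (delete): buffer="g" (len 1), cursors c1@0 c2@0 c3@0, authorship .
After op 3 (move_right): buffer="g" (len 1), cursors c1@1 c2@1 c3@1, authorship .
After op 4 (insert('a')): buffer="gaaa" (len 4), cursors c1@4 c2@4 c3@4, authorship .123
After op 5 (insert('i')): buffer="gaaaiii" (len 7), cursors c1@7 c2@7 c3@7, authorship .123123

Answer: 7 7 7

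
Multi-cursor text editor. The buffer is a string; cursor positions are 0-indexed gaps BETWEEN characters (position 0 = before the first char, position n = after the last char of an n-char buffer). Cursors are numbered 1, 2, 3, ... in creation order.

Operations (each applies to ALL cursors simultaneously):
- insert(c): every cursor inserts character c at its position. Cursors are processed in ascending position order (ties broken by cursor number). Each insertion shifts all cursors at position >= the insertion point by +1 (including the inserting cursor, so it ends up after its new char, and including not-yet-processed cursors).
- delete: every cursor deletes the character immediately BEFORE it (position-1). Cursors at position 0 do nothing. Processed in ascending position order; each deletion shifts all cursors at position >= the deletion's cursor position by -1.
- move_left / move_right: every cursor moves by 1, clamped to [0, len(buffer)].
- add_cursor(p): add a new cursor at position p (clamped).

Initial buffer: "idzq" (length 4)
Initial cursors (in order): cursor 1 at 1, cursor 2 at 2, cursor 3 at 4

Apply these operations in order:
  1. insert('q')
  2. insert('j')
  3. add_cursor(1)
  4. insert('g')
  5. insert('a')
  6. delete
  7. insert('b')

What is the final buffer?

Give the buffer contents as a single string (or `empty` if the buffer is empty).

After op 1 (insert('q')): buffer="iqdqzqq" (len 7), cursors c1@2 c2@4 c3@7, authorship .1.2..3
After op 2 (insert('j')): buffer="iqjdqjzqqj" (len 10), cursors c1@3 c2@6 c3@10, authorship .11.22..33
After op 3 (add_cursor(1)): buffer="iqjdqjzqqj" (len 10), cursors c4@1 c1@3 c2@6 c3@10, authorship .11.22..33
After op 4 (insert('g')): buffer="igqjgdqjgzqqjg" (len 14), cursors c4@2 c1@5 c2@9 c3@14, authorship .4111.222..333
After op 5 (insert('a')): buffer="igaqjgadqjgazqqjga" (len 18), cursors c4@3 c1@7 c2@12 c3@18, authorship .441111.2222..3333
After op 6 (delete): buffer="igqjgdqjgzqqjg" (len 14), cursors c4@2 c1@5 c2@9 c3@14, authorship .4111.222..333
After op 7 (insert('b')): buffer="igbqjgbdqjgbzqqjgb" (len 18), cursors c4@3 c1@7 c2@12 c3@18, authorship .441111.2222..3333

Answer: igbqjgbdqjgbzqqjgb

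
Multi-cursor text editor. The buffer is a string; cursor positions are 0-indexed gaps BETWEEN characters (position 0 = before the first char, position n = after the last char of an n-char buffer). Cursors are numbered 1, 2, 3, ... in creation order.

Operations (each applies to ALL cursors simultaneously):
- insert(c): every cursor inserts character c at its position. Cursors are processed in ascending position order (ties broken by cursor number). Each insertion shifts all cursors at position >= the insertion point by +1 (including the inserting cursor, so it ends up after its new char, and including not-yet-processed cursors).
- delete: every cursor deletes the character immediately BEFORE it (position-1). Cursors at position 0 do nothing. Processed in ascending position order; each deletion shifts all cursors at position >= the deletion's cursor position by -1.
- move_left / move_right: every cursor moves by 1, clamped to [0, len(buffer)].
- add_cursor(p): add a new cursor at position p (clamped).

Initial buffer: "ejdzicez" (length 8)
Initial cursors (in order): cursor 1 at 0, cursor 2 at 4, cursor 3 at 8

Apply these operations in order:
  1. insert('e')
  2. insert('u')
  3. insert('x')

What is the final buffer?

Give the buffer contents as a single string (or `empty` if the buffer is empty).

After op 1 (insert('e')): buffer="eejdzeiceze" (len 11), cursors c1@1 c2@6 c3@11, authorship 1....2....3
After op 2 (insert('u')): buffer="euejdzeuicezeu" (len 14), cursors c1@2 c2@8 c3@14, authorship 11....22....33
After op 3 (insert('x')): buffer="euxejdzeuxicezeux" (len 17), cursors c1@3 c2@10 c3@17, authorship 111....222....333

Answer: euxejdzeuxicezeux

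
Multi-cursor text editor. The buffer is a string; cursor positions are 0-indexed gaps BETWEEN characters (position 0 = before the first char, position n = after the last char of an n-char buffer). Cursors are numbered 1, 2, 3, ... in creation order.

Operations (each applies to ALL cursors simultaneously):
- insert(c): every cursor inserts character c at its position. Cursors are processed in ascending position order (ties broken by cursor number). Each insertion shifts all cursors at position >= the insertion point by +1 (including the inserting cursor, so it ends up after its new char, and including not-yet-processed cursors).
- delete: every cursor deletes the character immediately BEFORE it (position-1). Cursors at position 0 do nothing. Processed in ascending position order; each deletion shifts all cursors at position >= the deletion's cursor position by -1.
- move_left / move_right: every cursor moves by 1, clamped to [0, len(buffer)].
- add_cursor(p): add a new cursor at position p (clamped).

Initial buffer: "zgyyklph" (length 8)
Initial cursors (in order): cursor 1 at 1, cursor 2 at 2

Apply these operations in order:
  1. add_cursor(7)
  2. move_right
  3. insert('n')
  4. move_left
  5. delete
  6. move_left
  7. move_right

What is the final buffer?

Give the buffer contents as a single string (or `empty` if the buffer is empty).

Answer: znnyklpn

Derivation:
After op 1 (add_cursor(7)): buffer="zgyyklph" (len 8), cursors c1@1 c2@2 c3@7, authorship ........
After op 2 (move_right): buffer="zgyyklph" (len 8), cursors c1@2 c2@3 c3@8, authorship ........
After op 3 (insert('n')): buffer="zgnynyklphn" (len 11), cursors c1@3 c2@5 c3@11, authorship ..1.2.....3
After op 4 (move_left): buffer="zgnynyklphn" (len 11), cursors c1@2 c2@4 c3@10, authorship ..1.2.....3
After op 5 (delete): buffer="znnyklpn" (len 8), cursors c1@1 c2@2 c3@7, authorship .12....3
After op 6 (move_left): buffer="znnyklpn" (len 8), cursors c1@0 c2@1 c3@6, authorship .12....3
After op 7 (move_right): buffer="znnyklpn" (len 8), cursors c1@1 c2@2 c3@7, authorship .12....3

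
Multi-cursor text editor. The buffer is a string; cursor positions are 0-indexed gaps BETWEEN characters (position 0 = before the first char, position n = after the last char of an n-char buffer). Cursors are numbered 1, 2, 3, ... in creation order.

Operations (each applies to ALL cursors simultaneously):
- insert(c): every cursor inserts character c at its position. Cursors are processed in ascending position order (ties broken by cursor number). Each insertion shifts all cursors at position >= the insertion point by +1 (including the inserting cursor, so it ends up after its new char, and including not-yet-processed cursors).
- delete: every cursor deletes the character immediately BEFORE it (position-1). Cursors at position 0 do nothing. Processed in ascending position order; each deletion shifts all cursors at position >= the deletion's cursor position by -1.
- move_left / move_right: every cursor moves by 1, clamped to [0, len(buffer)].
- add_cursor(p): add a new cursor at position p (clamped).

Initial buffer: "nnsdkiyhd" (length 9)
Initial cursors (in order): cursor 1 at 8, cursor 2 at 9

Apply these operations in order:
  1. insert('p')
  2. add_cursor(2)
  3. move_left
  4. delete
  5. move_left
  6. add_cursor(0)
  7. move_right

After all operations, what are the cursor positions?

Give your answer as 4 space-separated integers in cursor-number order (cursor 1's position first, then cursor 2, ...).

After op 1 (insert('p')): buffer="nnsdkiyhpdp" (len 11), cursors c1@9 c2@11, authorship ........1.2
After op 2 (add_cursor(2)): buffer="nnsdkiyhpdp" (len 11), cursors c3@2 c1@9 c2@11, authorship ........1.2
After op 3 (move_left): buffer="nnsdkiyhpdp" (len 11), cursors c3@1 c1@8 c2@10, authorship ........1.2
After op 4 (delete): buffer="nsdkiypp" (len 8), cursors c3@0 c1@6 c2@7, authorship ......12
After op 5 (move_left): buffer="nsdkiypp" (len 8), cursors c3@0 c1@5 c2@6, authorship ......12
After op 6 (add_cursor(0)): buffer="nsdkiypp" (len 8), cursors c3@0 c4@0 c1@5 c2@6, authorship ......12
After op 7 (move_right): buffer="nsdkiypp" (len 8), cursors c3@1 c4@1 c1@6 c2@7, authorship ......12

Answer: 6 7 1 1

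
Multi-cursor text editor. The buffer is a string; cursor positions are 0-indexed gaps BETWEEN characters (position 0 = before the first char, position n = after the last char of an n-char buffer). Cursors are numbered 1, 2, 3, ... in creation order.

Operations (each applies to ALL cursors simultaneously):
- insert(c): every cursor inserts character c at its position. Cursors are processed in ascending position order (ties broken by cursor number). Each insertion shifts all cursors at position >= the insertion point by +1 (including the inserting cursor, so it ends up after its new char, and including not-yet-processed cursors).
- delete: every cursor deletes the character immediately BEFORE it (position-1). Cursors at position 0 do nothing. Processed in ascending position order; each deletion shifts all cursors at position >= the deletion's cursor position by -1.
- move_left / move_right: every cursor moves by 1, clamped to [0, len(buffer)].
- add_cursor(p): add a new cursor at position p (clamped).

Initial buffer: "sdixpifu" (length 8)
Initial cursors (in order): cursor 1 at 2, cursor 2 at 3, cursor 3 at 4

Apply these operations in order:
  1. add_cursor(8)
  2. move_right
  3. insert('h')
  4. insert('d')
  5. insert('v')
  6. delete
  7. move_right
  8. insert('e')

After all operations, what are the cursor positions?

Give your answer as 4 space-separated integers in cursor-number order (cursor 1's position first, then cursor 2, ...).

After op 1 (add_cursor(8)): buffer="sdixpifu" (len 8), cursors c1@2 c2@3 c3@4 c4@8, authorship ........
After op 2 (move_right): buffer="sdixpifu" (len 8), cursors c1@3 c2@4 c3@5 c4@8, authorship ........
After op 3 (insert('h')): buffer="sdihxhphifuh" (len 12), cursors c1@4 c2@6 c3@8 c4@12, authorship ...1.2.3...4
After op 4 (insert('d')): buffer="sdihdxhdphdifuhd" (len 16), cursors c1@5 c2@8 c3@11 c4@16, authorship ...11.22.33...44
After op 5 (insert('v')): buffer="sdihdvxhdvphdvifuhdv" (len 20), cursors c1@6 c2@10 c3@14 c4@20, authorship ...111.222.333...444
After op 6 (delete): buffer="sdihdxhdphdifuhd" (len 16), cursors c1@5 c2@8 c3@11 c4@16, authorship ...11.22.33...44
After op 7 (move_right): buffer="sdihdxhdphdifuhd" (len 16), cursors c1@6 c2@9 c3@12 c4@16, authorship ...11.22.33...44
After op 8 (insert('e')): buffer="sdihdxehdpehdiefuhde" (len 20), cursors c1@7 c2@11 c3@15 c4@20, authorship ...11.122.233.3..444

Answer: 7 11 15 20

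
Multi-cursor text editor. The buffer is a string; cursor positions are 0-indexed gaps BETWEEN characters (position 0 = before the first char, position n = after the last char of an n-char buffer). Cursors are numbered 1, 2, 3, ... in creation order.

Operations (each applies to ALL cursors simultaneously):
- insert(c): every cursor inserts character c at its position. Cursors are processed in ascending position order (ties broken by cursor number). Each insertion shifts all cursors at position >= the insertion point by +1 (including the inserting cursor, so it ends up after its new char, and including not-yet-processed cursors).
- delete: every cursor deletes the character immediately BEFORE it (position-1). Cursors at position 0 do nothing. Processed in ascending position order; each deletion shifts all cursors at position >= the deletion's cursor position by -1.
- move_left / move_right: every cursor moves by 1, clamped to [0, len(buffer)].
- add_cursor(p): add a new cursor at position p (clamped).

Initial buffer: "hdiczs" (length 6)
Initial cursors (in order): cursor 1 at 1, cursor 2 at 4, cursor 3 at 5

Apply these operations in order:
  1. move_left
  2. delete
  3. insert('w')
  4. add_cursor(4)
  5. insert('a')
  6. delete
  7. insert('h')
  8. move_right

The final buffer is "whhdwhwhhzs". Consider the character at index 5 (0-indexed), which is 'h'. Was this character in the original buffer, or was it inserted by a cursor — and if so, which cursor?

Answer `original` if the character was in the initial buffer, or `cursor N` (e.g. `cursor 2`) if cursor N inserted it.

Answer: cursor 4

Derivation:
After op 1 (move_left): buffer="hdiczs" (len 6), cursors c1@0 c2@3 c3@4, authorship ......
After op 2 (delete): buffer="hdzs" (len 4), cursors c1@0 c2@2 c3@2, authorship ....
After op 3 (insert('w')): buffer="whdwwzs" (len 7), cursors c1@1 c2@5 c3@5, authorship 1..23..
After op 4 (add_cursor(4)): buffer="whdwwzs" (len 7), cursors c1@1 c4@4 c2@5 c3@5, authorship 1..23..
After op 5 (insert('a')): buffer="wahdwawaazs" (len 11), cursors c1@2 c4@6 c2@9 c3@9, authorship 11..24323..
After op 6 (delete): buffer="whdwwzs" (len 7), cursors c1@1 c4@4 c2@5 c3@5, authorship 1..23..
After op 7 (insert('h')): buffer="whhdwhwhhzs" (len 11), cursors c1@2 c4@6 c2@9 c3@9, authorship 11..24323..
After op 8 (move_right): buffer="whhdwhwhhzs" (len 11), cursors c1@3 c4@7 c2@10 c3@10, authorship 11..24323..
Authorship (.=original, N=cursor N): 1 1 . . 2 4 3 2 3 . .
Index 5: author = 4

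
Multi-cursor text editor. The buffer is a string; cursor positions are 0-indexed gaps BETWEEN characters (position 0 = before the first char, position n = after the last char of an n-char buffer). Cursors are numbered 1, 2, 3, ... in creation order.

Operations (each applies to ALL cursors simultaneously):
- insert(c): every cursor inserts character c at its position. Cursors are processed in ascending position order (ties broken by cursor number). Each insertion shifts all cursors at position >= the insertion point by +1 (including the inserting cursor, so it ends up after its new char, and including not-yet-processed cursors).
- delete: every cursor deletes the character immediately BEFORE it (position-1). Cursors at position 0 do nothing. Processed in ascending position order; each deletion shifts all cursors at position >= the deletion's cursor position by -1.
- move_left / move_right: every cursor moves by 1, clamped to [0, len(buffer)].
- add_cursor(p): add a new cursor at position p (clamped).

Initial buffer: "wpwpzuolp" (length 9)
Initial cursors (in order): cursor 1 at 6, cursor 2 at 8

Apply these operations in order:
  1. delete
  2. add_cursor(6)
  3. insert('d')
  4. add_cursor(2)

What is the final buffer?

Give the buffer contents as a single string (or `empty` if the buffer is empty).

After op 1 (delete): buffer="wpwpzop" (len 7), cursors c1@5 c2@6, authorship .......
After op 2 (add_cursor(6)): buffer="wpwpzop" (len 7), cursors c1@5 c2@6 c3@6, authorship .......
After op 3 (insert('d')): buffer="wpwpzdoddp" (len 10), cursors c1@6 c2@9 c3@9, authorship .....1.23.
After op 4 (add_cursor(2)): buffer="wpwpzdoddp" (len 10), cursors c4@2 c1@6 c2@9 c3@9, authorship .....1.23.

Answer: wpwpzdoddp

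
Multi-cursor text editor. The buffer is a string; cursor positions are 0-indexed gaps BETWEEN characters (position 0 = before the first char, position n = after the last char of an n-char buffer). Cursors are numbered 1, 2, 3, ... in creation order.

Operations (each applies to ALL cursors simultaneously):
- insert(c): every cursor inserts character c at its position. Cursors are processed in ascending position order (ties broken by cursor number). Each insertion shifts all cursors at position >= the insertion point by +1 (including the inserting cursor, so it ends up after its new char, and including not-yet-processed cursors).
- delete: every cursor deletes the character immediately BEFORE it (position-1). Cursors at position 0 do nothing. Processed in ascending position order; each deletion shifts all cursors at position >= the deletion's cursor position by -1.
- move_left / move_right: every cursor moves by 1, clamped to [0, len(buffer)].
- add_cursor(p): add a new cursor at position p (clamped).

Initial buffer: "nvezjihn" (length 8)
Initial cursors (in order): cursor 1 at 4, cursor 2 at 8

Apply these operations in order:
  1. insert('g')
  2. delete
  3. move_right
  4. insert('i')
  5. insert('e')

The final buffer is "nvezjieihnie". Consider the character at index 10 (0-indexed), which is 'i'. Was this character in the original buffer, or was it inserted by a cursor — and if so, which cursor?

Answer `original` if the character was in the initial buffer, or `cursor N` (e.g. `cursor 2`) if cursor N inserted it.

Answer: cursor 2

Derivation:
After op 1 (insert('g')): buffer="nvezgjihng" (len 10), cursors c1@5 c2@10, authorship ....1....2
After op 2 (delete): buffer="nvezjihn" (len 8), cursors c1@4 c2@8, authorship ........
After op 3 (move_right): buffer="nvezjihn" (len 8), cursors c1@5 c2@8, authorship ........
After op 4 (insert('i')): buffer="nvezjiihni" (len 10), cursors c1@6 c2@10, authorship .....1...2
After op 5 (insert('e')): buffer="nvezjieihnie" (len 12), cursors c1@7 c2@12, authorship .....11...22
Authorship (.=original, N=cursor N): . . . . . 1 1 . . . 2 2
Index 10: author = 2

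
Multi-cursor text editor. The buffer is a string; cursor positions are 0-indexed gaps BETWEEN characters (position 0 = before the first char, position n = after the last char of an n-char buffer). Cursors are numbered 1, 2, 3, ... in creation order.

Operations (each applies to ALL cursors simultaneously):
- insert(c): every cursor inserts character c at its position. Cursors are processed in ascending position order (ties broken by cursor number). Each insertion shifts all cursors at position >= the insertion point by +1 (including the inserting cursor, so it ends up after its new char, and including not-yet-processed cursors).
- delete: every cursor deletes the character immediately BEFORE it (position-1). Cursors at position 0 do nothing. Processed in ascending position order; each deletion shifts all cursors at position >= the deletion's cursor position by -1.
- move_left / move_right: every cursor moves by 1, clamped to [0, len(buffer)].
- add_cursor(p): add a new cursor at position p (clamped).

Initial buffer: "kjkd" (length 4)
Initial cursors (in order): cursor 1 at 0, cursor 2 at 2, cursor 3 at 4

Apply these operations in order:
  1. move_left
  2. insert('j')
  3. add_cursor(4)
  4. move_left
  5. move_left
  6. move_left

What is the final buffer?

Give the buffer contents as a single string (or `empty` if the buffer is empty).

After op 1 (move_left): buffer="kjkd" (len 4), cursors c1@0 c2@1 c3@3, authorship ....
After op 2 (insert('j')): buffer="jkjjkjd" (len 7), cursors c1@1 c2@3 c3@6, authorship 1.2..3.
After op 3 (add_cursor(4)): buffer="jkjjkjd" (len 7), cursors c1@1 c2@3 c4@4 c3@6, authorship 1.2..3.
After op 4 (move_left): buffer="jkjjkjd" (len 7), cursors c1@0 c2@2 c4@3 c3@5, authorship 1.2..3.
After op 5 (move_left): buffer="jkjjkjd" (len 7), cursors c1@0 c2@1 c4@2 c3@4, authorship 1.2..3.
After op 6 (move_left): buffer="jkjjkjd" (len 7), cursors c1@0 c2@0 c4@1 c3@3, authorship 1.2..3.

Answer: jkjjkjd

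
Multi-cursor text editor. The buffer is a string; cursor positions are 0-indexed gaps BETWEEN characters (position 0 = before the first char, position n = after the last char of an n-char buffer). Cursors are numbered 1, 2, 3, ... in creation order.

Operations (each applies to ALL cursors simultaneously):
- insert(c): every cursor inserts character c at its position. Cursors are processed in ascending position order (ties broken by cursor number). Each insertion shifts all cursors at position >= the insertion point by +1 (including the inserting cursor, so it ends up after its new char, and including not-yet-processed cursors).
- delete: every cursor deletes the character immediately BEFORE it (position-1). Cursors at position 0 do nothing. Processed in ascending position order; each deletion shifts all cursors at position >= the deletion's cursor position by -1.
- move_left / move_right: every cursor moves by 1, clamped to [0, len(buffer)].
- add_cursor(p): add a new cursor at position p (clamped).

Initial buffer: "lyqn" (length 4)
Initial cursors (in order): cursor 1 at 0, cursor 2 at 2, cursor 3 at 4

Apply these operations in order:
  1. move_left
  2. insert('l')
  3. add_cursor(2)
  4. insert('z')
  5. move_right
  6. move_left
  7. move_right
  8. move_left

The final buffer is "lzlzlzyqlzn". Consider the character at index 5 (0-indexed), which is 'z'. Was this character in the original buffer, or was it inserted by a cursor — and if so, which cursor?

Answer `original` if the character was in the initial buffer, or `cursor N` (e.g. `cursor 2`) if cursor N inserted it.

After op 1 (move_left): buffer="lyqn" (len 4), cursors c1@0 c2@1 c3@3, authorship ....
After op 2 (insert('l')): buffer="lllyqln" (len 7), cursors c1@1 c2@3 c3@6, authorship 1.2..3.
After op 3 (add_cursor(2)): buffer="lllyqln" (len 7), cursors c1@1 c4@2 c2@3 c3@6, authorship 1.2..3.
After op 4 (insert('z')): buffer="lzlzlzyqlzn" (len 11), cursors c1@2 c4@4 c2@6 c3@10, authorship 11.422..33.
After op 5 (move_right): buffer="lzlzlzyqlzn" (len 11), cursors c1@3 c4@5 c2@7 c3@11, authorship 11.422..33.
After op 6 (move_left): buffer="lzlzlzyqlzn" (len 11), cursors c1@2 c4@4 c2@6 c3@10, authorship 11.422..33.
After op 7 (move_right): buffer="lzlzlzyqlzn" (len 11), cursors c1@3 c4@5 c2@7 c3@11, authorship 11.422..33.
After op 8 (move_left): buffer="lzlzlzyqlzn" (len 11), cursors c1@2 c4@4 c2@6 c3@10, authorship 11.422..33.
Authorship (.=original, N=cursor N): 1 1 . 4 2 2 . . 3 3 .
Index 5: author = 2

Answer: cursor 2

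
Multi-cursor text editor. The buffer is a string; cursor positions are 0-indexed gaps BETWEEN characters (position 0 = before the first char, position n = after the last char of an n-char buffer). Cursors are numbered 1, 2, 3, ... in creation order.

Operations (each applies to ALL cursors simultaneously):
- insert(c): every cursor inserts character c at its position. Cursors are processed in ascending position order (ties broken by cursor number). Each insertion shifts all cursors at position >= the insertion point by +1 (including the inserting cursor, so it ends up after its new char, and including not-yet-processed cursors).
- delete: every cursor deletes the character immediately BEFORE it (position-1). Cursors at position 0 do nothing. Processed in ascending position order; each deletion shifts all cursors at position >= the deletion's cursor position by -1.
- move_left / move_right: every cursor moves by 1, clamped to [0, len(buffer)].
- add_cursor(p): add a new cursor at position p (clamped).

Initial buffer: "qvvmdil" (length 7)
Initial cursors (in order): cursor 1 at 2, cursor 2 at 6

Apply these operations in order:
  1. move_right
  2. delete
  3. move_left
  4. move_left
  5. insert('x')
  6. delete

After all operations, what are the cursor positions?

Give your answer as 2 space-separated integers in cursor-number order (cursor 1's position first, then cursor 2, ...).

After op 1 (move_right): buffer="qvvmdil" (len 7), cursors c1@3 c2@7, authorship .......
After op 2 (delete): buffer="qvmdi" (len 5), cursors c1@2 c2@5, authorship .....
After op 3 (move_left): buffer="qvmdi" (len 5), cursors c1@1 c2@4, authorship .....
After op 4 (move_left): buffer="qvmdi" (len 5), cursors c1@0 c2@3, authorship .....
After op 5 (insert('x')): buffer="xqvmxdi" (len 7), cursors c1@1 c2@5, authorship 1...2..
After op 6 (delete): buffer="qvmdi" (len 5), cursors c1@0 c2@3, authorship .....

Answer: 0 3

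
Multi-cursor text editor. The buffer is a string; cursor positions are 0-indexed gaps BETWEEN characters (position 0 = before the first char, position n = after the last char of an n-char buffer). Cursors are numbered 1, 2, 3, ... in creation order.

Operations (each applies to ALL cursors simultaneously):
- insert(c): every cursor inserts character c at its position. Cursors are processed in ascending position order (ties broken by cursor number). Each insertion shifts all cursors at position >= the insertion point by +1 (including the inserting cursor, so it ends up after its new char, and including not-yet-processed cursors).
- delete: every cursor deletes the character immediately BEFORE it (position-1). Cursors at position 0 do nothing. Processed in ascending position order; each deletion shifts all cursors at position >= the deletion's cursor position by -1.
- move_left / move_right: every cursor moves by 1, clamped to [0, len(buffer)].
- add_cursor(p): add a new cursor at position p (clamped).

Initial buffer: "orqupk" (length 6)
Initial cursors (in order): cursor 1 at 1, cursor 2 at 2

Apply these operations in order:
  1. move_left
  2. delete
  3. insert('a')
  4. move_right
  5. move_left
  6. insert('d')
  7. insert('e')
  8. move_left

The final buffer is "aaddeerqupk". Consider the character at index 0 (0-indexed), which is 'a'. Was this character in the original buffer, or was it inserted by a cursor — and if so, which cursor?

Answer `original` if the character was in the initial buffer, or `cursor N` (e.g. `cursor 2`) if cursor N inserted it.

After op 1 (move_left): buffer="orqupk" (len 6), cursors c1@0 c2@1, authorship ......
After op 2 (delete): buffer="rqupk" (len 5), cursors c1@0 c2@0, authorship .....
After op 3 (insert('a')): buffer="aarqupk" (len 7), cursors c1@2 c2@2, authorship 12.....
After op 4 (move_right): buffer="aarqupk" (len 7), cursors c1@3 c2@3, authorship 12.....
After op 5 (move_left): buffer="aarqupk" (len 7), cursors c1@2 c2@2, authorship 12.....
After op 6 (insert('d')): buffer="aaddrqupk" (len 9), cursors c1@4 c2@4, authorship 1212.....
After op 7 (insert('e')): buffer="aaddeerqupk" (len 11), cursors c1@6 c2@6, authorship 121212.....
After op 8 (move_left): buffer="aaddeerqupk" (len 11), cursors c1@5 c2@5, authorship 121212.....
Authorship (.=original, N=cursor N): 1 2 1 2 1 2 . . . . .
Index 0: author = 1

Answer: cursor 1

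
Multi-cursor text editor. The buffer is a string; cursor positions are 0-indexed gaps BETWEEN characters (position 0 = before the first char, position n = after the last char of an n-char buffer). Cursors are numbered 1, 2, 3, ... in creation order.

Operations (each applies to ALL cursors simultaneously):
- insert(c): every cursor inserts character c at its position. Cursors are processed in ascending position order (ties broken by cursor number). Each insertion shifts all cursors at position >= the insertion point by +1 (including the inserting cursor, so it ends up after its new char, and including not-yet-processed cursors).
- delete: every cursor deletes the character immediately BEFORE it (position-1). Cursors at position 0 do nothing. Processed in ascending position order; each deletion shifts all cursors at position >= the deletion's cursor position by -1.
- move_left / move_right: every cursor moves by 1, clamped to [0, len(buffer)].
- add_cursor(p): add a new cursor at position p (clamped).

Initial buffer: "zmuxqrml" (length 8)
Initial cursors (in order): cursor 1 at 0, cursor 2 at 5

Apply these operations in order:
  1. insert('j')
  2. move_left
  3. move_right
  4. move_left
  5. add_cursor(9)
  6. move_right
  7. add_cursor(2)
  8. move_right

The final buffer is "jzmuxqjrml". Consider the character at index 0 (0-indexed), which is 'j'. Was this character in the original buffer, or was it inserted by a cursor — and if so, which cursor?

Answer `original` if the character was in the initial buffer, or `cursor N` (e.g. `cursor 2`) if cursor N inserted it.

Answer: cursor 1

Derivation:
After op 1 (insert('j')): buffer="jzmuxqjrml" (len 10), cursors c1@1 c2@7, authorship 1.....2...
After op 2 (move_left): buffer="jzmuxqjrml" (len 10), cursors c1@0 c2@6, authorship 1.....2...
After op 3 (move_right): buffer="jzmuxqjrml" (len 10), cursors c1@1 c2@7, authorship 1.....2...
After op 4 (move_left): buffer="jzmuxqjrml" (len 10), cursors c1@0 c2@6, authorship 1.....2...
After op 5 (add_cursor(9)): buffer="jzmuxqjrml" (len 10), cursors c1@0 c2@6 c3@9, authorship 1.....2...
After op 6 (move_right): buffer="jzmuxqjrml" (len 10), cursors c1@1 c2@7 c3@10, authorship 1.....2...
After op 7 (add_cursor(2)): buffer="jzmuxqjrml" (len 10), cursors c1@1 c4@2 c2@7 c3@10, authorship 1.....2...
After op 8 (move_right): buffer="jzmuxqjrml" (len 10), cursors c1@2 c4@3 c2@8 c3@10, authorship 1.....2...
Authorship (.=original, N=cursor N): 1 . . . . . 2 . . .
Index 0: author = 1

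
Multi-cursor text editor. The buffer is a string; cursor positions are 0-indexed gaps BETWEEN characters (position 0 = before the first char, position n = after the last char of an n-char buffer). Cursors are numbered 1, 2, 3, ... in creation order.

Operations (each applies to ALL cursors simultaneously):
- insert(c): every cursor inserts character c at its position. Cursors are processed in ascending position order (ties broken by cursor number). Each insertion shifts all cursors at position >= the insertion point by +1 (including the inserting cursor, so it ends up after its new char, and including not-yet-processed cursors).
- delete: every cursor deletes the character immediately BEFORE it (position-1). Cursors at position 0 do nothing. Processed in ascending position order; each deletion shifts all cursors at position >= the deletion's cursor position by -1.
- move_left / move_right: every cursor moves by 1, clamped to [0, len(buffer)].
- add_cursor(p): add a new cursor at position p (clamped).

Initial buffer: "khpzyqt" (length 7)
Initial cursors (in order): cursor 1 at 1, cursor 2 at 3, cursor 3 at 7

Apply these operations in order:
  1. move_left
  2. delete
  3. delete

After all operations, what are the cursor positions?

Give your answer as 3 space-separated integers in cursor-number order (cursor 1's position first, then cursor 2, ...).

Answer: 0 0 2

Derivation:
After op 1 (move_left): buffer="khpzyqt" (len 7), cursors c1@0 c2@2 c3@6, authorship .......
After op 2 (delete): buffer="kpzyt" (len 5), cursors c1@0 c2@1 c3@4, authorship .....
After op 3 (delete): buffer="pzt" (len 3), cursors c1@0 c2@0 c3@2, authorship ...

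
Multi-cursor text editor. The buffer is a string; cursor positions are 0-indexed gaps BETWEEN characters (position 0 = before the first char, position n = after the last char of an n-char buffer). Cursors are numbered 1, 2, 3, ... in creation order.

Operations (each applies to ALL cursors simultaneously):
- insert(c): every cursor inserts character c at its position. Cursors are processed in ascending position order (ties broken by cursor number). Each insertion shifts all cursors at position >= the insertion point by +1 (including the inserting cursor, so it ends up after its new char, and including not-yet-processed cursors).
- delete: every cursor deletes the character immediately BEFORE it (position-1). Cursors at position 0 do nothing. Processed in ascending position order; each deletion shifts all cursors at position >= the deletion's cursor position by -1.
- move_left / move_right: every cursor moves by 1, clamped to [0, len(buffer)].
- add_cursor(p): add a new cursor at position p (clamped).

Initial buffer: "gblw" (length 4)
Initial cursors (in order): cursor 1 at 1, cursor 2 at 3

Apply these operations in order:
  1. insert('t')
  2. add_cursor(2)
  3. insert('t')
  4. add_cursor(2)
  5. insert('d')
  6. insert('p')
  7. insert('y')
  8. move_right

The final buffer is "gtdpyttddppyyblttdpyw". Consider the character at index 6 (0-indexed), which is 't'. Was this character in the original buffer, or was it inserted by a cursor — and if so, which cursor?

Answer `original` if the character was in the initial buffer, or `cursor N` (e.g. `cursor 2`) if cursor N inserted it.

Answer: cursor 3

Derivation:
After op 1 (insert('t')): buffer="gtbltw" (len 6), cursors c1@2 c2@5, authorship .1..2.
After op 2 (add_cursor(2)): buffer="gtbltw" (len 6), cursors c1@2 c3@2 c2@5, authorship .1..2.
After op 3 (insert('t')): buffer="gtttblttw" (len 9), cursors c1@4 c3@4 c2@8, authorship .113..22.
After op 4 (add_cursor(2)): buffer="gtttblttw" (len 9), cursors c4@2 c1@4 c3@4 c2@8, authorship .113..22.
After op 5 (insert('d')): buffer="gtdttddblttdw" (len 13), cursors c4@3 c1@7 c3@7 c2@12, authorship .141313..222.
After op 6 (insert('p')): buffer="gtdpttddppblttdpw" (len 17), cursors c4@4 c1@10 c3@10 c2@16, authorship .144131313..2222.
After op 7 (insert('y')): buffer="gtdpyttddppyyblttdpyw" (len 21), cursors c4@5 c1@13 c3@13 c2@20, authorship .144413131313..22222.
After op 8 (move_right): buffer="gtdpyttddppyyblttdpyw" (len 21), cursors c4@6 c1@14 c3@14 c2@21, authorship .144413131313..22222.
Authorship (.=original, N=cursor N): . 1 4 4 4 1 3 1 3 1 3 1 3 . . 2 2 2 2 2 .
Index 6: author = 3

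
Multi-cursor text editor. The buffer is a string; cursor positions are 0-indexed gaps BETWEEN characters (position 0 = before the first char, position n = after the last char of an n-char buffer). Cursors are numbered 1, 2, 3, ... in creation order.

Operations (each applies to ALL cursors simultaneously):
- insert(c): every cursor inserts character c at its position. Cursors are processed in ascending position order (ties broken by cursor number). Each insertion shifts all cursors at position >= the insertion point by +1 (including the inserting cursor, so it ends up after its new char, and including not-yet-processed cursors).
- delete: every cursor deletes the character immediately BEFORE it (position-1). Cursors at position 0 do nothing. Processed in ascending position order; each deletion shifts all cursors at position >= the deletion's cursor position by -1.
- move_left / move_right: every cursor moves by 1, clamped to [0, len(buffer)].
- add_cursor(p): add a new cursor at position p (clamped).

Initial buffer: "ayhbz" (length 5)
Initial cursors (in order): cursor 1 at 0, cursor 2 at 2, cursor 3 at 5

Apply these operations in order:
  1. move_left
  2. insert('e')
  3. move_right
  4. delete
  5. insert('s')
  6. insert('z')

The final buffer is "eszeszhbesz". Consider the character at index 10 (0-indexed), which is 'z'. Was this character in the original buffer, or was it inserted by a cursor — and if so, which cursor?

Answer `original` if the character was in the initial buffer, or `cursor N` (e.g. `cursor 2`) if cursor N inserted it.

Answer: cursor 3

Derivation:
After op 1 (move_left): buffer="ayhbz" (len 5), cursors c1@0 c2@1 c3@4, authorship .....
After op 2 (insert('e')): buffer="eaeyhbez" (len 8), cursors c1@1 c2@3 c3@7, authorship 1.2...3.
After op 3 (move_right): buffer="eaeyhbez" (len 8), cursors c1@2 c2@4 c3@8, authorship 1.2...3.
After op 4 (delete): buffer="eehbe" (len 5), cursors c1@1 c2@2 c3@5, authorship 12..3
After op 5 (insert('s')): buffer="eseshbes" (len 8), cursors c1@2 c2@4 c3@8, authorship 1122..33
After op 6 (insert('z')): buffer="eszeszhbesz" (len 11), cursors c1@3 c2@6 c3@11, authorship 111222..333
Authorship (.=original, N=cursor N): 1 1 1 2 2 2 . . 3 3 3
Index 10: author = 3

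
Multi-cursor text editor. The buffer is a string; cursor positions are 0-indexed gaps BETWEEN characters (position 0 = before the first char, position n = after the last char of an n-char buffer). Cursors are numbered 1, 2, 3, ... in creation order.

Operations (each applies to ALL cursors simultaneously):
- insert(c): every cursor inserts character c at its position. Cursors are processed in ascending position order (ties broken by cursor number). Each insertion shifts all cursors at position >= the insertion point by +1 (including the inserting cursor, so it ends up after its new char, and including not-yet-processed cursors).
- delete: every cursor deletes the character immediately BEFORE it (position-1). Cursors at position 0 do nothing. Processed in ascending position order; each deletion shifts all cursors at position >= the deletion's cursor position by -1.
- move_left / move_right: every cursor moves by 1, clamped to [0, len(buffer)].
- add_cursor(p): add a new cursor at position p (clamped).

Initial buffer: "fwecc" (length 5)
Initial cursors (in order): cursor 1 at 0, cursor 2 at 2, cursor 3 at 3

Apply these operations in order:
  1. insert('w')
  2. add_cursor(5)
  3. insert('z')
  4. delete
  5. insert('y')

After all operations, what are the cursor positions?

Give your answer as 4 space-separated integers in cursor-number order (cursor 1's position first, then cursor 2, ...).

Answer: 2 6 10 8

Derivation:
After op 1 (insert('w')): buffer="wfwwewcc" (len 8), cursors c1@1 c2@4 c3@6, authorship 1..2.3..
After op 2 (add_cursor(5)): buffer="wfwwewcc" (len 8), cursors c1@1 c2@4 c4@5 c3@6, authorship 1..2.3..
After op 3 (insert('z')): buffer="wzfwwzezwzcc" (len 12), cursors c1@2 c2@6 c4@8 c3@10, authorship 11..22.433..
After op 4 (delete): buffer="wfwwewcc" (len 8), cursors c1@1 c2@4 c4@5 c3@6, authorship 1..2.3..
After op 5 (insert('y')): buffer="wyfwwyeywycc" (len 12), cursors c1@2 c2@6 c4@8 c3@10, authorship 11..22.433..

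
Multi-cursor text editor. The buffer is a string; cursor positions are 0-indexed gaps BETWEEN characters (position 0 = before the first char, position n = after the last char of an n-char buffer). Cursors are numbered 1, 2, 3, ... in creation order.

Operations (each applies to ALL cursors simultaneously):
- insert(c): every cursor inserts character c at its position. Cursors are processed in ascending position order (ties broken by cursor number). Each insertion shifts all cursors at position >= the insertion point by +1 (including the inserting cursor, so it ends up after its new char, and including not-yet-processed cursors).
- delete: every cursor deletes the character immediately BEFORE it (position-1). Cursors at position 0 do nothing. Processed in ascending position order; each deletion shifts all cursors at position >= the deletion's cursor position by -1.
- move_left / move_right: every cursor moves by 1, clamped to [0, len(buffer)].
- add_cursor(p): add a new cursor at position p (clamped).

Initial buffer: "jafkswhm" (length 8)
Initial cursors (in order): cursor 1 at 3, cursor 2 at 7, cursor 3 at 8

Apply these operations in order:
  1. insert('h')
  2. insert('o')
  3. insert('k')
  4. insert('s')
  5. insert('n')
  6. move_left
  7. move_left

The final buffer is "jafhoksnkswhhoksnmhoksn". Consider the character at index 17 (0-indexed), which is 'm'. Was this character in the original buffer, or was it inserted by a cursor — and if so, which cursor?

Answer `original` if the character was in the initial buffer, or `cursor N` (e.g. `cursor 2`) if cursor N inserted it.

After op 1 (insert('h')): buffer="jafhkswhhmh" (len 11), cursors c1@4 c2@9 c3@11, authorship ...1....2.3
After op 2 (insert('o')): buffer="jafhokswhhomho" (len 14), cursors c1@5 c2@11 c3@14, authorship ...11....22.33
After op 3 (insert('k')): buffer="jafhokkswhhokmhok" (len 17), cursors c1@6 c2@13 c3@17, authorship ...111....222.333
After op 4 (insert('s')): buffer="jafhokskswhhoksmhoks" (len 20), cursors c1@7 c2@15 c3@20, authorship ...1111....2222.3333
After op 5 (insert('n')): buffer="jafhoksnkswhhoksnmhoksn" (len 23), cursors c1@8 c2@17 c3@23, authorship ...11111....22222.33333
After op 6 (move_left): buffer="jafhoksnkswhhoksnmhoksn" (len 23), cursors c1@7 c2@16 c3@22, authorship ...11111....22222.33333
After op 7 (move_left): buffer="jafhoksnkswhhoksnmhoksn" (len 23), cursors c1@6 c2@15 c3@21, authorship ...11111....22222.33333
Authorship (.=original, N=cursor N): . . . 1 1 1 1 1 . . . . 2 2 2 2 2 . 3 3 3 3 3
Index 17: author = original

Answer: original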